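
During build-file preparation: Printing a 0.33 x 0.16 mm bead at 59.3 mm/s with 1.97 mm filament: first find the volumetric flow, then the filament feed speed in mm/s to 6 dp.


Q = 0.33 * 0.16 * 59.3 = 3.13104 mm^3/s
A_fil = pi*(1.97/2)^2 = 3.04805173 mm^2
v_feed = 3.13104 / 3.04805173 = 1.027227 mm/s


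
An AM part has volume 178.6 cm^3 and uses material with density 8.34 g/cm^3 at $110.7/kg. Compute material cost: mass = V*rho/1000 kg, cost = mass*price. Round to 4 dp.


Mass = 178.6*8.34/1000 = 1.489524 kg
Cost = 1.489524 * 110.7 = 164.8903 $


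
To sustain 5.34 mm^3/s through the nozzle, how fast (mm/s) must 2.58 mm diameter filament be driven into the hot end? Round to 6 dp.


A = pi*(2.58/2)^2 = 5.227924
v = 5.34 / 5.227924 = 1.021438 mm/s


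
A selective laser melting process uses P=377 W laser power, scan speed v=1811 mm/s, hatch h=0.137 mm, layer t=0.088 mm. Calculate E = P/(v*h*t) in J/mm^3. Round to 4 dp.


E = 377 / (1811*0.137*0.088) = 17.2671 J/mm^3


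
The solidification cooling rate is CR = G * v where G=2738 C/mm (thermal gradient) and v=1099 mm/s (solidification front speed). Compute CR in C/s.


CR = 2738 * 1099 = 3009062 C/s


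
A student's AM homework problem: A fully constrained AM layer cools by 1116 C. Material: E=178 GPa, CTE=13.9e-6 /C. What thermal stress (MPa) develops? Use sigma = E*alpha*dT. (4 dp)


sigma = 178*1000 * 13.9e-6 * 1116 = 2761.2072 MPa


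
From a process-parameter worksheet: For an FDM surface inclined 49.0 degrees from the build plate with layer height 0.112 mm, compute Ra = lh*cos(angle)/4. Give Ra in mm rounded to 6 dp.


Ra = 0.112 * cos(49.0) / 4 = 0.01837 mm


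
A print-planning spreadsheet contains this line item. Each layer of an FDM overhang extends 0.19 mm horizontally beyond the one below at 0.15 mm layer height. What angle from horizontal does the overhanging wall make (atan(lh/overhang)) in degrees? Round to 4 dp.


angle = atan(0.15/0.19) = 38.2902 degrees


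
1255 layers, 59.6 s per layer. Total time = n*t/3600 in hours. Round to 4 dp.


t = 1255 * 59.6 / 3600 = 20.7772 hrs


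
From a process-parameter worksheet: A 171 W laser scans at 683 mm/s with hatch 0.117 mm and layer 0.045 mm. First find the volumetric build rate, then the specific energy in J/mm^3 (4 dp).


Build rate = 683 * 0.117 * 0.045 = 3.595995 mm^3/s
SE = 171 / 3.595995 = 47.5529 J/mm^3


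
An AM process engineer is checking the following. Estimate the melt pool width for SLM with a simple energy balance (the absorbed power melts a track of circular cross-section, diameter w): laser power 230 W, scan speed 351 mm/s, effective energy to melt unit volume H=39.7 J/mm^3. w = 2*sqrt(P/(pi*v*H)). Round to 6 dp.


w = 2*sqrt(230/(pi*351*39.7)) = 0.144967 mm


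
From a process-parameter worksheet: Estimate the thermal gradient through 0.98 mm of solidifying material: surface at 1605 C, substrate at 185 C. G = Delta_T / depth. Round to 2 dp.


G = (1605-185)/0.98 = 1448.98 C/mm


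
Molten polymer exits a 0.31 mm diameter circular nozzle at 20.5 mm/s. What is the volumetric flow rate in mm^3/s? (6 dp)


A = pi*(0.31/2)^2 = 0.07547676 mm^2
Q = 0.07547676 * 20.5 = 1.547274 mm^3/s


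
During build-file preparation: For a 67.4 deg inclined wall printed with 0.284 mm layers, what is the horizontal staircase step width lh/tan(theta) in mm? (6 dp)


step = 0.284 / tan(67.4) = 0.118218 mm


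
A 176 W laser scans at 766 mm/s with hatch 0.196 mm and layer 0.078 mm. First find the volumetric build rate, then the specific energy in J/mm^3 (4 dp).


Build rate = 766 * 0.196 * 0.078 = 11.710608 mm^3/s
SE = 176 / 11.710608 = 15.0291 J/mm^3


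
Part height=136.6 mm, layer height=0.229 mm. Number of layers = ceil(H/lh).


Layers = ceil(136.6/0.229) = 597


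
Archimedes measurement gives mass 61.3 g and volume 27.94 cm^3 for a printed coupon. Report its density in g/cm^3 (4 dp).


rho = 61.3 / 27.94 = 2.194 g/cm^3


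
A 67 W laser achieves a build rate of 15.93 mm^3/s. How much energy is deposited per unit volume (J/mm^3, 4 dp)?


SE = 67 / 15.93 = 4.2059 J/mm^3


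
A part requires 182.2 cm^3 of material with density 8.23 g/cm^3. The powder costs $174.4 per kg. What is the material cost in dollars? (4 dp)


Mass = 182.2*8.23/1000 = 1.499506 kg
Cost = 1.499506 * 174.4 = 261.5138 $


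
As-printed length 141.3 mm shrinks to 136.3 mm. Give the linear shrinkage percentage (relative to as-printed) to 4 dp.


Shrinkage = ((141.3-136.3)/141.3)*100 = 3.5386 %


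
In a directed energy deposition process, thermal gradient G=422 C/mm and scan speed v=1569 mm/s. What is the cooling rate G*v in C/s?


CR = 422 * 1569 = 662118 C/s


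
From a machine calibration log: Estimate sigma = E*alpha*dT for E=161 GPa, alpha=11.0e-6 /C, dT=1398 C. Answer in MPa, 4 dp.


sigma = 161*1000 * 11.0e-6 * 1398 = 2475.858 MPa


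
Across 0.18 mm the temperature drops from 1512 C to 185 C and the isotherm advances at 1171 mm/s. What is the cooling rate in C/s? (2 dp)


G = (1512-185)/0.18 = 7372.22222222 C/mm
CR = 7372.22222222 * 1171 = 8632872.22 C/s


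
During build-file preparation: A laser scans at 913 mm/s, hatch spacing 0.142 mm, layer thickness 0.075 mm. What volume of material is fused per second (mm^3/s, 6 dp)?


Rate = 913 * 0.142 * 0.075 = 9.72345 mm^3/s


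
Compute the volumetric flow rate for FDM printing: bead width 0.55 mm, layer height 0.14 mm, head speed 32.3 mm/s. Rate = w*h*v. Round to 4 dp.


Rate = 0.55 * 0.14 * 32.3 = 2.4871 mm^3/s


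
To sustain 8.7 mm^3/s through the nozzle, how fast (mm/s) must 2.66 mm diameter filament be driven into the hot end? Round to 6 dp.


A = pi*(2.66/2)^2 = 5.557163
v = 8.7 / 5.557163 = 1.565547 mm/s


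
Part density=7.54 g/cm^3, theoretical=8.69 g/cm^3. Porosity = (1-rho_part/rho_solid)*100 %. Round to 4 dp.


Porosity = (1-7.54/8.69)*100 = 13.2336 %


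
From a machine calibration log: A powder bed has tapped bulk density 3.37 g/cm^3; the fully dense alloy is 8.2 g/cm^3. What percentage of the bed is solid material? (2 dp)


Packing = (3.37/8.2)*100 = 41.1 %


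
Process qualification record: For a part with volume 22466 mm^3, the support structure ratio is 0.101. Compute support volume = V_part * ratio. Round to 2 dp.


V_support = 22466 * 0.101 = 2269.07 mm^3


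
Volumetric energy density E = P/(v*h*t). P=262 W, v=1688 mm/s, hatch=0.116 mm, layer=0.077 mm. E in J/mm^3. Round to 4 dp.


E = 262 / (1688*0.116*0.077) = 17.3772 J/mm^3


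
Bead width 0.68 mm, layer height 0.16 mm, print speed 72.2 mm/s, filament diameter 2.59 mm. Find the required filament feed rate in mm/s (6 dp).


Q = 0.68 * 0.16 * 72.2 = 7.85536 mm^3/s
A_fil = pi*(2.59/2)^2 = 5.26852942 mm^2
v_feed = 7.85536 / 5.26852942 = 1.490997 mm/s


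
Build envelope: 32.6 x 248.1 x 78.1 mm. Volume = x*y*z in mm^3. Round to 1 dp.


V = 32.6 * 248.1 * 78.1 = 631677.5 mm^3


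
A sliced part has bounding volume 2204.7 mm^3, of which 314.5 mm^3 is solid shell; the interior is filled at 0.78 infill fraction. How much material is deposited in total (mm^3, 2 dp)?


V_infill = (2204.7 - 314.5) * 0.78 = 1474.36
V_total = 314.5 + 1474.36 = 1788.86 mm^3


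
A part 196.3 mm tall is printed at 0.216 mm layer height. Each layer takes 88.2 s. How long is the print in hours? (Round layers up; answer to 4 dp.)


Layers = ceil(196.3/0.216) = 909
t = 909 * 88.2 / 3600 = 22.2705 hrs


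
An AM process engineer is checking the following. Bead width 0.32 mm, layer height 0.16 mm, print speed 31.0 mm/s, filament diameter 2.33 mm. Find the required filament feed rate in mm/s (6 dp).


Q = 0.32 * 0.16 * 31.0 = 1.5872 mm^3/s
A_fil = pi*(2.33/2)^2 = 4.26384809 mm^2
v_feed = 1.5872 / 4.26384809 = 0.372246 mm/s


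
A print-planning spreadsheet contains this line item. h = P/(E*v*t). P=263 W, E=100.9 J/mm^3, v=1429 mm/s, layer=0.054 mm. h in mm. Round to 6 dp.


h = 263 / (100.9*1429*0.054) = 0.033778 mm


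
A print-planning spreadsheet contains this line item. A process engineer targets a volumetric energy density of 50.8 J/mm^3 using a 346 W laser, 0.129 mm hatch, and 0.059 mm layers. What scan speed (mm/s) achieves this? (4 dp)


v = 346 / (50.8*0.129*0.059) = 894.8921 mm/s


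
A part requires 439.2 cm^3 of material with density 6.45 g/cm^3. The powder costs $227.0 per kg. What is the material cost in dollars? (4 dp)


Mass = 439.2*6.45/1000 = 2.83284 kg
Cost = 2.83284 * 227.0 = 643.0547 $


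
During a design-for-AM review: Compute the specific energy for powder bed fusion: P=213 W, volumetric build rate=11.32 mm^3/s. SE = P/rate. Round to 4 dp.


SE = 213 / 11.32 = 18.8163 J/mm^3


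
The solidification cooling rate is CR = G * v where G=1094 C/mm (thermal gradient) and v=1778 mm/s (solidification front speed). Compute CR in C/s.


CR = 1094 * 1778 = 1945132 C/s


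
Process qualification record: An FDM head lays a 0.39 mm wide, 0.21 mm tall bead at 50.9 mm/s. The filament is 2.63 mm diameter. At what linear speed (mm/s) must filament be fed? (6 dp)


Q = 0.39 * 0.21 * 50.9 = 4.16871 mm^3/s
A_fil = pi*(2.63/2)^2 = 5.43252056 mm^2
v_feed = 4.16871 / 5.43252056 = 0.767362 mm/s


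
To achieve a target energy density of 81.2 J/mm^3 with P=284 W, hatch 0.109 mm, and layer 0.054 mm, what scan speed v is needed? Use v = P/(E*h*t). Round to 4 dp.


v = 284 / (81.2*0.109*0.054) = 594.2129 mm/s


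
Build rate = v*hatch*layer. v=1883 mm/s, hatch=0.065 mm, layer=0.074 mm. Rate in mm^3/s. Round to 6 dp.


Rate = 1883 * 0.065 * 0.074 = 9.05723 mm^3/s


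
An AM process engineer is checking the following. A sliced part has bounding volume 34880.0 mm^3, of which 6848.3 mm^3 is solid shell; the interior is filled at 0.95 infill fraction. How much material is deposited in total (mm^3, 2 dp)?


V_infill = (34880.0 - 6848.3) * 0.95 = 26630.12
V_total = 6848.3 + 26630.12 = 33478.42 mm^3


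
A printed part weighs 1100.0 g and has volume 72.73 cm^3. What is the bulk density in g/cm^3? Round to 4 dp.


rho = 1100.0 / 72.73 = 15.1244 g/cm^3


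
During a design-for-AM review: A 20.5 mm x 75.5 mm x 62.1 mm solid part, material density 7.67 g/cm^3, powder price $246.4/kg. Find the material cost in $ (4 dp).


V = 20.5 * 75.5 * 62.1 = 96115.275 mm^3 = 96.115275 cm^3
Mass = 96.115275 * 7.67 / 1000 = 0.73720416 kg
Cost = 0.73720416 * 246.4 = 181.6471 $


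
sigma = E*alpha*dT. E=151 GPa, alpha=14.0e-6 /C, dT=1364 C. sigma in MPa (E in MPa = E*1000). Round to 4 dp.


sigma = 151*1000 * 14.0e-6 * 1364 = 2883.496 MPa


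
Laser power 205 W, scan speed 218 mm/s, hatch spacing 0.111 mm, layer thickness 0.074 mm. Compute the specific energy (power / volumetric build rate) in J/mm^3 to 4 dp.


Build rate = 218 * 0.111 * 0.074 = 1.790652 mm^3/s
SE = 205 / 1.790652 = 114.4834 J/mm^3


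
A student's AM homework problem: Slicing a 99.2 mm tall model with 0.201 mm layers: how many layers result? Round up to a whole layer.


Layers = ceil(99.2/0.201) = 494


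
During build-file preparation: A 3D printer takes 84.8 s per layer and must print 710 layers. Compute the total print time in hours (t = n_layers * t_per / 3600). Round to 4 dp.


t = 710 * 84.8 / 3600 = 16.7244 hrs


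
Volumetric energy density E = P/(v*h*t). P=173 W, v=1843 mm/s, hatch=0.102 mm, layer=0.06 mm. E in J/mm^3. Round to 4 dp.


E = 173 / (1843*0.102*0.06) = 15.338 J/mm^3


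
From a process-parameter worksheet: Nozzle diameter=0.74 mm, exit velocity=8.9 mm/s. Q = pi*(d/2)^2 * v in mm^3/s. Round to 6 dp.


A = pi*(0.74/2)^2 = 0.43008403 mm^2
Q = 0.43008403 * 8.9 = 3.827748 mm^3/s


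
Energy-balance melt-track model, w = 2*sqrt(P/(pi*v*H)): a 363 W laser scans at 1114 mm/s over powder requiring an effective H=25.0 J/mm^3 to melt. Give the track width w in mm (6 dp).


w = 2*sqrt(363/(pi*1114*25.0)) = 0.128824 mm


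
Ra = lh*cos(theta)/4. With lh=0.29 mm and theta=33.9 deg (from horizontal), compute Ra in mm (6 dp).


Ra = 0.29 * cos(33.9) / 4 = 0.060176 mm


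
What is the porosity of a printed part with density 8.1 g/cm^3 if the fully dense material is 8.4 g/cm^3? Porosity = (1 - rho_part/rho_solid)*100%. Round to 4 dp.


Porosity = (1-8.1/8.4)*100 = 3.5714 %


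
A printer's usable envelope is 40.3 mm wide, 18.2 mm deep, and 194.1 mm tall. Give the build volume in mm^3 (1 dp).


V = 40.3 * 18.2 * 194.1 = 142364.6 mm^3


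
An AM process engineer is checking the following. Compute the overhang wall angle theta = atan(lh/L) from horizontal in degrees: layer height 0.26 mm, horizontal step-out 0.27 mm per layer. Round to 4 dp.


angle = atan(0.26/0.27) = 43.9191 degrees


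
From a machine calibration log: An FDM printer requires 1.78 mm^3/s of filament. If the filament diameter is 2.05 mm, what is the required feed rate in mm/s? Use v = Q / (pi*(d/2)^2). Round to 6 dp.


A = pi*(2.05/2)^2 = 3.300636
v = 1.78 / 3.300636 = 0.53929 mm/s


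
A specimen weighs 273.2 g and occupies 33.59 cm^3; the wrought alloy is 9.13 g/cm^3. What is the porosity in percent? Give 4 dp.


rho_part = 273.2 / 33.59 = 8.13337303 g/cm^3
Porosity = (1 - 8.13337303/9.13)*100 = 10.916 %


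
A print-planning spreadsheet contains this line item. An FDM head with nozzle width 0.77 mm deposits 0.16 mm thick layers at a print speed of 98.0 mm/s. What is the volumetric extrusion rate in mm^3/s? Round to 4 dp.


Rate = 0.77 * 0.16 * 98.0 = 12.0736 mm^3/s


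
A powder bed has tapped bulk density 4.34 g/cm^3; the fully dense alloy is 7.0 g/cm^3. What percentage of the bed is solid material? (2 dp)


Packing = (4.34/7.0)*100 = 62.0 %


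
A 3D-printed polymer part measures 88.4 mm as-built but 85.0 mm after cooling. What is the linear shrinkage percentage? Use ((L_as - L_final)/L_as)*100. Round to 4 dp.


Shrinkage = ((88.4-85.0)/88.4)*100 = 3.8462 %


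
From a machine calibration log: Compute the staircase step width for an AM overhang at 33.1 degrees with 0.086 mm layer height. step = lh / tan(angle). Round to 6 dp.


step = 0.086 / tan(33.1) = 0.131924 mm


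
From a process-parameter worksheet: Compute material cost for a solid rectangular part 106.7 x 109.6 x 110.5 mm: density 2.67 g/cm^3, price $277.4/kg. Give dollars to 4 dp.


V = 106.7 * 109.6 * 110.5 = 1292222.36 mm^3 = 1292.22236 cm^3
Mass = 1292.22236 * 2.67 / 1000 = 3.4502337 kg
Cost = 3.4502337 * 277.4 = 957.0948 $


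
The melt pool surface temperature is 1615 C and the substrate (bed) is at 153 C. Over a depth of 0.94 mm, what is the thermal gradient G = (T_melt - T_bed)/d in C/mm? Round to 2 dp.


G = (1615-153)/0.94 = 1555.32 C/mm


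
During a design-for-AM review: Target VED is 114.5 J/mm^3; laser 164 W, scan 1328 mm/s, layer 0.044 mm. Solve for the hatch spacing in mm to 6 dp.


h = 164 / (114.5*1328*0.044) = 0.024513 mm


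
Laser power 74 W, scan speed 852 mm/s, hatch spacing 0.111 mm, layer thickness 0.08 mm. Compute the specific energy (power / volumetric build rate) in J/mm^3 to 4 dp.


Build rate = 852 * 0.111 * 0.08 = 7.56576 mm^3/s
SE = 74 / 7.56576 = 9.7809 J/mm^3


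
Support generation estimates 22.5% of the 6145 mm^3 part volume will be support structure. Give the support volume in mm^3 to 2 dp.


V_support = 6145 * 0.225 = 1382.63 mm^3


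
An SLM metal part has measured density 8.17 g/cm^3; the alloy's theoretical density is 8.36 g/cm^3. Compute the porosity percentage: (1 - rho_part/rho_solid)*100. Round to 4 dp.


Porosity = (1-8.17/8.36)*100 = 2.2727 %


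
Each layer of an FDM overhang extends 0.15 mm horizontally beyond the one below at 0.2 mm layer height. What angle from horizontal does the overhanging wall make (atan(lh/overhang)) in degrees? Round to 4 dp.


angle = atan(0.2/0.15) = 53.1301 degrees


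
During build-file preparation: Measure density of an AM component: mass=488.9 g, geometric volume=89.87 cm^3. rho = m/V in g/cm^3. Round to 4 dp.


rho = 488.9 / 89.87 = 5.4401 g/cm^3


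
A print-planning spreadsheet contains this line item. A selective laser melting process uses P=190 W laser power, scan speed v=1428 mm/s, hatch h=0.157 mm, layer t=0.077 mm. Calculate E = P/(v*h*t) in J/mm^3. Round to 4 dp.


E = 190 / (1428*0.157*0.077) = 11.0061 J/mm^3


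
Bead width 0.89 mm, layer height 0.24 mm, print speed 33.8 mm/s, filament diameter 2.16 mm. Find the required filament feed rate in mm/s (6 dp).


Q = 0.89 * 0.24 * 33.8 = 7.21968 mm^3/s
A_fil = pi*(2.16/2)^2 = 3.66435367 mm^2
v_feed = 7.21968 / 3.66435367 = 1.970247 mm/s


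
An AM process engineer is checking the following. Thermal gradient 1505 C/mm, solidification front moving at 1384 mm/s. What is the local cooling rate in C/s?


CR = 1505 * 1384 = 2082920 C/s


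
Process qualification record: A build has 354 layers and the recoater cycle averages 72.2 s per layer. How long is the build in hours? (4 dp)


t = 354 * 72.2 / 3600 = 7.0997 hrs


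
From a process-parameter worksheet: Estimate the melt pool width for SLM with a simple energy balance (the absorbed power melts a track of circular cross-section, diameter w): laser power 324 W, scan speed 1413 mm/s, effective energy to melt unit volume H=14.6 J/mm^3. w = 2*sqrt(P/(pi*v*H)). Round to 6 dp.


w = 2*sqrt(324/(pi*1413*14.6)) = 0.14141 mm


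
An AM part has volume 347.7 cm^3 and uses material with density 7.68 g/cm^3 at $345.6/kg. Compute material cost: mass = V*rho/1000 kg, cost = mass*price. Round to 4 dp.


Mass = 347.7*7.68/1000 = 2.670336 kg
Cost = 2.670336 * 345.6 = 922.8681 $


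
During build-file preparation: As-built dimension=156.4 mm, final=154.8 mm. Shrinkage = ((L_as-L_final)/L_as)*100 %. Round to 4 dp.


Shrinkage = ((156.4-154.8)/156.4)*100 = 1.023 %


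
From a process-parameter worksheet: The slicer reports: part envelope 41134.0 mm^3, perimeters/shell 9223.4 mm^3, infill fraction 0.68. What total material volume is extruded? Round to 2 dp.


V_infill = (41134.0 - 9223.4) * 0.68 = 21699.21
V_total = 9223.4 + 21699.21 = 30922.61 mm^3


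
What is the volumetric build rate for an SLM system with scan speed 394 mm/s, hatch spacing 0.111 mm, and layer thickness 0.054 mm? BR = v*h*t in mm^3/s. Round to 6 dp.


Rate = 394 * 0.111 * 0.054 = 2.361636 mm^3/s


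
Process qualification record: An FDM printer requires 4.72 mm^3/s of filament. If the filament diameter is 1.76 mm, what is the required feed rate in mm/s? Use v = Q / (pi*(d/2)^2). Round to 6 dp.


A = pi*(1.76/2)^2 = 2.432849
v = 4.72 / 2.432849 = 1.940112 mm/s


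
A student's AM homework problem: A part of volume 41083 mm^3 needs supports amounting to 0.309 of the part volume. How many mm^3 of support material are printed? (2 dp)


V_support = 41083 * 0.309 = 12694.65 mm^3


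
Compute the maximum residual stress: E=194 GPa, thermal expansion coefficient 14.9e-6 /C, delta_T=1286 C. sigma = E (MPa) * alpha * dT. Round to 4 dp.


sigma = 194*1000 * 14.9e-6 * 1286 = 3717.3116 MPa


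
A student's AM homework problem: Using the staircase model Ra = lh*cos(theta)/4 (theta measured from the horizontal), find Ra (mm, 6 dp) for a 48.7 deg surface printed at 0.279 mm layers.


Ra = 0.279 * cos(48.7) / 4 = 0.046035 mm


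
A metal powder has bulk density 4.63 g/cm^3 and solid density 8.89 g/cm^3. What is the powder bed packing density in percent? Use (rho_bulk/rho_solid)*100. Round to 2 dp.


Packing = (4.63/8.89)*100 = 52.08 %


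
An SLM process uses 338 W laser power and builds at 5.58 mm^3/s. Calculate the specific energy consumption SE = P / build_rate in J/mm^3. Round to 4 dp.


SE = 338 / 5.58 = 60.5735 J/mm^3


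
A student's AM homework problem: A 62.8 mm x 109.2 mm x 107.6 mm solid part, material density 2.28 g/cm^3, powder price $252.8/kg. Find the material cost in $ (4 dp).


V = 62.8 * 109.2 * 107.6 = 737894.976 mm^3 = 737.894976 cm^3
Mass = 737.894976 * 2.28 / 1000 = 1.68240055 kg
Cost = 1.68240055 * 252.8 = 425.3109 $


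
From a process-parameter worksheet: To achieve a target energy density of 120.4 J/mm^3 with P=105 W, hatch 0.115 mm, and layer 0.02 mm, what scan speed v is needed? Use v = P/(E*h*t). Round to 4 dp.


v = 105 / (120.4*0.115*0.02) = 379.1709 mm/s


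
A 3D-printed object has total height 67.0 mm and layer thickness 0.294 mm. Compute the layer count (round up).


Layers = ceil(67.0/0.294) = 228


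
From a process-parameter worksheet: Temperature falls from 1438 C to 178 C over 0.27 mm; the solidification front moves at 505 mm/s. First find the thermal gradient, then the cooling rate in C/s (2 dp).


G = (1438-178)/0.27 = 4666.66666667 C/mm
CR = 4666.66666667 * 505 = 2356666.67 C/s


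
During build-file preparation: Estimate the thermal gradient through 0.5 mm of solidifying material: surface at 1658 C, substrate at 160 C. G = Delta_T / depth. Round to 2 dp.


G = (1658-160)/0.5 = 2996.0 C/mm


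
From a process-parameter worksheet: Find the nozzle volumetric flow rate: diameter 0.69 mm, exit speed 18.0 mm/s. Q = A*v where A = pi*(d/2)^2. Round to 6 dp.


A = pi*(0.69/2)^2 = 0.37392807 mm^2
Q = 0.37392807 * 18.0 = 6.730705 mm^3/s


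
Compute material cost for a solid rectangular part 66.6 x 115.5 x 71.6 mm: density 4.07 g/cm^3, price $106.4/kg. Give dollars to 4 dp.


V = 66.6 * 115.5 * 71.6 = 550768.68 mm^3 = 550.76868 cm^3
Mass = 550.76868 * 4.07 / 1000 = 2.24162853 kg
Cost = 2.24162853 * 106.4 = 238.5093 $


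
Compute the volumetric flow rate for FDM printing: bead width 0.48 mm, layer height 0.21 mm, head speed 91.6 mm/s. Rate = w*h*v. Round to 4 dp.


Rate = 0.48 * 0.21 * 91.6 = 9.2333 mm^3/s


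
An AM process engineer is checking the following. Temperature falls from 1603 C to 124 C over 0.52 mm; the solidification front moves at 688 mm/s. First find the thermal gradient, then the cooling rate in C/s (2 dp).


G = (1603-124)/0.52 = 2844.23076923 C/mm
CR = 2844.23076923 * 688 = 1956830.77 C/s


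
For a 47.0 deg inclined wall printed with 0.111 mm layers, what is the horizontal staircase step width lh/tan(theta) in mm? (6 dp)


step = 0.111 / tan(47.0) = 0.103509 mm


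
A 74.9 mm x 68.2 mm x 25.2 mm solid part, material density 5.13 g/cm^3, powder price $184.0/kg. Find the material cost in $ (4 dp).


V = 74.9 * 68.2 * 25.2 = 128726.136 mm^3 = 128.726136 cm^3
Mass = 128.726136 * 5.13 / 1000 = 0.66036508 kg
Cost = 0.66036508 * 184.0 = 121.5072 $


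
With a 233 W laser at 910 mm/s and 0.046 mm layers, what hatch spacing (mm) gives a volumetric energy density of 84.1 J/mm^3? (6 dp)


h = 233 / (84.1*910*0.046) = 0.066185 mm


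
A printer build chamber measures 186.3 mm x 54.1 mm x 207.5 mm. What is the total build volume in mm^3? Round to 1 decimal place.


V = 186.3 * 54.1 * 207.5 = 2091357.2 mm^3


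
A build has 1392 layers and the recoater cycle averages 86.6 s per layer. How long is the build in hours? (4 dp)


t = 1392 * 86.6 / 3600 = 33.4853 hrs


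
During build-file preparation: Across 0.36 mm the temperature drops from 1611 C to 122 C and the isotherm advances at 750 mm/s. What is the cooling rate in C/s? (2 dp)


G = (1611-122)/0.36 = 4136.11111111 C/mm
CR = 4136.11111111 * 750 = 3102083.33 C/s


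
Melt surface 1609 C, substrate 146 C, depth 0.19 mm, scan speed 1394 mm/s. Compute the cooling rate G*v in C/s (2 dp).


G = (1609-146)/0.19 = 7700.0 C/mm
CR = 7700.0 * 1394 = 10733800.0 C/s


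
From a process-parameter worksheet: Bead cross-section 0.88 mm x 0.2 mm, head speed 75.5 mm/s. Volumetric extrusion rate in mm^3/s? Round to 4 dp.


Rate = 0.88 * 0.2 * 75.5 = 13.288 mm^3/s


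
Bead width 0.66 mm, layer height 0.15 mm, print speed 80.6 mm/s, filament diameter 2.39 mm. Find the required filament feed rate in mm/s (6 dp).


Q = 0.66 * 0.15 * 80.6 = 7.9794 mm^3/s
A_fil = pi*(2.39/2)^2 = 4.48627285 mm^2
v_feed = 7.9794 / 4.48627285 = 1.778626 mm/s


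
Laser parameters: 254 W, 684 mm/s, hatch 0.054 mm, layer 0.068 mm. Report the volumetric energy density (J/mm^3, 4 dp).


E = 254 / (684*0.054*0.068) = 101.1288 J/mm^3


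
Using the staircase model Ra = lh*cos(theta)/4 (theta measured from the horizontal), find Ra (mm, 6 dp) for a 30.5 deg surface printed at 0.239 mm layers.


Ra = 0.239 * cos(30.5) / 4 = 0.051482 mm


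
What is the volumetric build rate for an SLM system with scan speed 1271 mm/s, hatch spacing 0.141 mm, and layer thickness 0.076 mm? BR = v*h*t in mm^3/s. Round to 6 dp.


Rate = 1271 * 0.141 * 0.076 = 13.620036 mm^3/s


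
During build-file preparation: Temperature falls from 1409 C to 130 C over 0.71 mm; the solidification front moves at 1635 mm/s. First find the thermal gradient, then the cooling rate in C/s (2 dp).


G = (1409-130)/0.71 = 1801.4084507 C/mm
CR = 1801.4084507 * 1635 = 2945302.82 C/s


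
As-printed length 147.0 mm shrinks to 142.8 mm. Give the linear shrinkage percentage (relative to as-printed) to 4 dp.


Shrinkage = ((147.0-142.8)/147.0)*100 = 2.8571 %


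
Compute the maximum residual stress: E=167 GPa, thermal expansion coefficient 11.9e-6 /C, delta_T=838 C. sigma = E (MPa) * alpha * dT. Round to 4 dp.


sigma = 167*1000 * 11.9e-6 * 838 = 1665.3574 MPa


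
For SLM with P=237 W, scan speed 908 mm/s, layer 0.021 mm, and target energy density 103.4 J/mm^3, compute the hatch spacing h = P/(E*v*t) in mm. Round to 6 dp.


h = 237 / (103.4*908*0.021) = 0.120205 mm


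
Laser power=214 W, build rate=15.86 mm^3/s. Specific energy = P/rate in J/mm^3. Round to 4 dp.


SE = 214 / 15.86 = 13.4931 J/mm^3


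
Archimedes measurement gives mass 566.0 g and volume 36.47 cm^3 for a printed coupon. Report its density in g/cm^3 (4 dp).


rho = 566.0 / 36.47 = 15.5196 g/cm^3


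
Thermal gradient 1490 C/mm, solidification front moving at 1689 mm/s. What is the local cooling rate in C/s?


CR = 1490 * 1689 = 2516610 C/s


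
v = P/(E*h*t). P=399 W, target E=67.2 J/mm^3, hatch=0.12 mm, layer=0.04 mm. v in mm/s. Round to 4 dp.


v = 399 / (67.2*0.12*0.04) = 1236.9792 mm/s


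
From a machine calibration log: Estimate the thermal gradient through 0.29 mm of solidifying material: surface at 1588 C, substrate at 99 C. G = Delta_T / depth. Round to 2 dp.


G = (1588-99)/0.29 = 5134.48 C/mm


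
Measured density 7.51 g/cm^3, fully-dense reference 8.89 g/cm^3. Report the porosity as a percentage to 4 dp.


Porosity = (1-7.51/8.89)*100 = 15.5231 %


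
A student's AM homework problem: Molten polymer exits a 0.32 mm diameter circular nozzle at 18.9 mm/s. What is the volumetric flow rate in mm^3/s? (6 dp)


A = pi*(0.32/2)^2 = 0.08042477 mm^2
Q = 0.08042477 * 18.9 = 1.520028 mm^3/s


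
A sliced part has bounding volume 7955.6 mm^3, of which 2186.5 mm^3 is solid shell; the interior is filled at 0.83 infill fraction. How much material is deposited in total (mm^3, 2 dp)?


V_infill = (7955.6 - 2186.5) * 0.83 = 4788.35
V_total = 2186.5 + 4788.35 = 6974.85 mm^3


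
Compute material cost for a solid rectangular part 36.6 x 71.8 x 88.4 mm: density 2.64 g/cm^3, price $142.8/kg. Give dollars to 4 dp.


V = 36.6 * 71.8 * 88.4 = 232304.592 mm^3 = 232.304592 cm^3
Mass = 232.304592 * 2.64 / 1000 = 0.61328412 kg
Cost = 0.61328412 * 142.8 = 87.577 $


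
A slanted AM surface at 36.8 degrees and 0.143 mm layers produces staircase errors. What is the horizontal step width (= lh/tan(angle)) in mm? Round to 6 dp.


step = 0.143 / tan(36.8) = 0.191152 mm


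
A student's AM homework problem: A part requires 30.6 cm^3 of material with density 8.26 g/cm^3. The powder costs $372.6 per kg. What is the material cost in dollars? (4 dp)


Mass = 30.6*8.26/1000 = 0.252756 kg
Cost = 0.252756 * 372.6 = 94.1769 $


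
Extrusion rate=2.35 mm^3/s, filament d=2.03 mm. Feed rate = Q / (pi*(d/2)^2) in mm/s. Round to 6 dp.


A = pi*(2.03/2)^2 = 3.236547
v = 2.35 / 3.236547 = 0.726082 mm/s


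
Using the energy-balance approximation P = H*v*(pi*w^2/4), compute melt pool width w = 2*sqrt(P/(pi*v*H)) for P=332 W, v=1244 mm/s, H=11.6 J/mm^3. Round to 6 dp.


w = 2*sqrt(332/(pi*1244*11.6)) = 0.171153 mm


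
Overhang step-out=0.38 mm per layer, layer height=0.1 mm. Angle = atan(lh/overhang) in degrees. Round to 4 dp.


angle = atan(0.1/0.38) = 14.7436 degrees


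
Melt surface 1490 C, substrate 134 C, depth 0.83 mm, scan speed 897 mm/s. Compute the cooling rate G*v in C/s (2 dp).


G = (1490-134)/0.83 = 1633.73493976 C/mm
CR = 1633.73493976 * 897 = 1465460.24 C/s


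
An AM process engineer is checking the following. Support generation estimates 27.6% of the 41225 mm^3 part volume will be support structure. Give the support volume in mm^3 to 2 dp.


V_support = 41225 * 0.276 = 11378.1 mm^3


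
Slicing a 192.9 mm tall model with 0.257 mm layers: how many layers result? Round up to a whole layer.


Layers = ceil(192.9/0.257) = 751


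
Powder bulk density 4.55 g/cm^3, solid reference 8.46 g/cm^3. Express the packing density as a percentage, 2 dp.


Packing = (4.55/8.46)*100 = 53.78 %


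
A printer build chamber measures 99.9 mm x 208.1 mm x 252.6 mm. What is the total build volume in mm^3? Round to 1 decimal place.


V = 99.9 * 208.1 * 252.6 = 5251349.4 mm^3


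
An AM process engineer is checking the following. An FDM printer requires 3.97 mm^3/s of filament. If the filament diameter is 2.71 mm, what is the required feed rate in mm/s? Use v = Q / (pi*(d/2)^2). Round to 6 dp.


A = pi*(2.71/2)^2 = 5.768043
v = 3.97 / 5.768043 = 0.688275 mm/s


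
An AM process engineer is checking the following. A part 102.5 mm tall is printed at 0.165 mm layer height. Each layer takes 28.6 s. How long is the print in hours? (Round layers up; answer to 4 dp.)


Layers = ceil(102.5/0.165) = 622
t = 622 * 28.6 / 3600 = 4.9414 hrs


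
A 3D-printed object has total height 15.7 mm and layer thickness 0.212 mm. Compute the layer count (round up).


Layers = ceil(15.7/0.212) = 75


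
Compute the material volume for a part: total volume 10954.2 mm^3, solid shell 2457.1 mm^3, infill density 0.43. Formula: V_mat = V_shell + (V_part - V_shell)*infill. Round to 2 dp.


V_infill = (10954.2 - 2457.1) * 0.43 = 3653.75
V_total = 2457.1 + 3653.75 = 6110.85 mm^3


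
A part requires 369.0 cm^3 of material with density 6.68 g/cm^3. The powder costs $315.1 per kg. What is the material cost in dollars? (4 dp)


Mass = 369.0*6.68/1000 = 2.46492 kg
Cost = 2.46492 * 315.1 = 776.6963 $


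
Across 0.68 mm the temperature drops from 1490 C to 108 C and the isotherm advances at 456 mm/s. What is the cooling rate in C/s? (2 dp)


G = (1490-108)/0.68 = 2032.35294118 C/mm
CR = 2032.35294118 * 456 = 926752.94 C/s


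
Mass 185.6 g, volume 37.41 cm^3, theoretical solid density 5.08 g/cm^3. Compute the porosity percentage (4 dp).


rho_part = 185.6 / 37.41 = 4.96124031 g/cm^3
Porosity = (1 - 4.96124031/5.08)*100 = 2.3378 %


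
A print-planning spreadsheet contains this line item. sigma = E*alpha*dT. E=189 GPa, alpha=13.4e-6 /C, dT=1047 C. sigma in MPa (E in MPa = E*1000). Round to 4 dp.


sigma = 189*1000 * 13.4e-6 * 1047 = 2651.6322 MPa


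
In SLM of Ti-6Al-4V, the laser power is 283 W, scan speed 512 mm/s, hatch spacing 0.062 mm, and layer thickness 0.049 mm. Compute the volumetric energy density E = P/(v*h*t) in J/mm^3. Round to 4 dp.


E = 283 / (512*0.062*0.049) = 181.9402 J/mm^3


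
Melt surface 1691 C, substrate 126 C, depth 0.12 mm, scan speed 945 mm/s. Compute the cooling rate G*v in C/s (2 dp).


G = (1691-126)/0.12 = 13041.66666667 C/mm
CR = 13041.66666667 * 945 = 12324375.0 C/s


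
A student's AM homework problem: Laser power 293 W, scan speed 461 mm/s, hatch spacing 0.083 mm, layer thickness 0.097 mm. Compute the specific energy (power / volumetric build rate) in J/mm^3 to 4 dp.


Build rate = 461 * 0.083 * 0.097 = 3.711511 mm^3/s
SE = 293 / 3.711511 = 78.9436 J/mm^3


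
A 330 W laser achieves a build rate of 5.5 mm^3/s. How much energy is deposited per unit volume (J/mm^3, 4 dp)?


SE = 330 / 5.5 = 60.0 J/mm^3


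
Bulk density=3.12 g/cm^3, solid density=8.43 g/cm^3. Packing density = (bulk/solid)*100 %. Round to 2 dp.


Packing = (3.12/8.43)*100 = 37.01 %


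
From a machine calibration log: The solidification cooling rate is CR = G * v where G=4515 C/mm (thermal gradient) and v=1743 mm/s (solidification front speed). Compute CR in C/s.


CR = 4515 * 1743 = 7869645 C/s


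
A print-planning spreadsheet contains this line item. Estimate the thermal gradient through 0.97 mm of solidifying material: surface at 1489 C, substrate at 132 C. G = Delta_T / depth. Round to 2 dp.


G = (1489-132)/0.97 = 1398.97 C/mm


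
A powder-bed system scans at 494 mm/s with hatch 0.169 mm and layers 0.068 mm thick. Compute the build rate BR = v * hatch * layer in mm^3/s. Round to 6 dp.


Rate = 494 * 0.169 * 0.068 = 5.677048 mm^3/s


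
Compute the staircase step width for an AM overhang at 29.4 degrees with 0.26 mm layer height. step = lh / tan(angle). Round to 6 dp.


step = 0.26 / tan(29.4) = 0.461426 mm


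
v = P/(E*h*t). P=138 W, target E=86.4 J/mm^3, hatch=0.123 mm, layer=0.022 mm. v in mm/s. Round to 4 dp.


v = 138 / (86.4*0.123*0.022) = 590.2521 mm/s


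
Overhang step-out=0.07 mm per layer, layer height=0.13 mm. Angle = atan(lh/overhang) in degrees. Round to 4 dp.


angle = atan(0.13/0.07) = 61.6992 degrees


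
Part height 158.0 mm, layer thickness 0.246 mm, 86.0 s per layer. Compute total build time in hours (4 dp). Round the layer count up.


Layers = ceil(158.0/0.246) = 643
t = 643 * 86.0 / 3600 = 15.3606 hrs


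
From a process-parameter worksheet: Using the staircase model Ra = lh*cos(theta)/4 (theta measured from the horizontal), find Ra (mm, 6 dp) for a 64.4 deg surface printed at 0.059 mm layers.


Ra = 0.059 * cos(64.4) / 4 = 0.006373 mm


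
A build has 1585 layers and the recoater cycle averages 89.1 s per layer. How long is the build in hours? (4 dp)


t = 1585 * 89.1 / 3600 = 39.2288 hrs


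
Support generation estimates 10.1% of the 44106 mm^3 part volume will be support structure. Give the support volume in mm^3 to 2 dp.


V_support = 44106 * 0.101 = 4454.71 mm^3


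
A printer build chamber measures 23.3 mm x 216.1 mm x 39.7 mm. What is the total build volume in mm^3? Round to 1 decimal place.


V = 23.3 * 216.1 * 39.7 = 199894.7 mm^3


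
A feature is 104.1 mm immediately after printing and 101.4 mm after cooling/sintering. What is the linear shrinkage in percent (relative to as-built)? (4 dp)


Shrinkage = ((104.1-101.4)/104.1)*100 = 2.5937 %


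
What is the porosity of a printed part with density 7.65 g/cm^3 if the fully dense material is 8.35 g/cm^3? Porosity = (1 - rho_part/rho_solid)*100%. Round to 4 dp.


Porosity = (1-7.65/8.35)*100 = 8.3832 %


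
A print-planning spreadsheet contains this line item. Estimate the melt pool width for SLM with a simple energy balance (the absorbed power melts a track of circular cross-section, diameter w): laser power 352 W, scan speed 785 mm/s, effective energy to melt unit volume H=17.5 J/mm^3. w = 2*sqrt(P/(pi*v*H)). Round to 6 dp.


w = 2*sqrt(352/(pi*785*17.5)) = 0.180623 mm


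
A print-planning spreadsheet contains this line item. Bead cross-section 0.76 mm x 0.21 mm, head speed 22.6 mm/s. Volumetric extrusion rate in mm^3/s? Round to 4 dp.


Rate = 0.76 * 0.21 * 22.6 = 3.607 mm^3/s


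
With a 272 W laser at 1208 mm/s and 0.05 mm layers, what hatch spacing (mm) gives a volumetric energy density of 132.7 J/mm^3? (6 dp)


h = 272 / (132.7*1208*0.05) = 0.033936 mm


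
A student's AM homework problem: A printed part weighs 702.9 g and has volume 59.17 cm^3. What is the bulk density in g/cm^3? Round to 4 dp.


rho = 702.9 / 59.17 = 11.8793 g/cm^3


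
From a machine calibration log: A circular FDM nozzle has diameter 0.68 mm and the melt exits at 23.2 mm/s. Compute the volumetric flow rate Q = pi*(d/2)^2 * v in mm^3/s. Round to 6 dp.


A = pi*(0.68/2)^2 = 0.36316811 mm^2
Q = 0.36316811 * 23.2 = 8.4255 mm^3/s


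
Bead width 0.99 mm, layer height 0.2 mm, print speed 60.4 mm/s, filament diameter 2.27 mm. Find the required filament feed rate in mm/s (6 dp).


Q = 0.99 * 0.2 * 60.4 = 11.9592 mm^3/s
A_fil = pi*(2.27/2)^2 = 4.0470782 mm^2
v_feed = 11.9592 / 4.0470782 = 2.955021 mm/s


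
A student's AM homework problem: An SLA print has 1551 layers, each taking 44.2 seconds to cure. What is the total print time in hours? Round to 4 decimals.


t = 1551 * 44.2 / 3600 = 19.0428 hrs


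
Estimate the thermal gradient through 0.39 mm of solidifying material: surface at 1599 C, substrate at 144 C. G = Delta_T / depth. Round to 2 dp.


G = (1599-144)/0.39 = 3730.77 C/mm


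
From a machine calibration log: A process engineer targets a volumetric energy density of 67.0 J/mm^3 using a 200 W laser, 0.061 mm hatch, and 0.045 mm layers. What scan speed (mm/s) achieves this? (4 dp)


v = 200 / (67.0*0.061*0.045) = 1087.4589 mm/s


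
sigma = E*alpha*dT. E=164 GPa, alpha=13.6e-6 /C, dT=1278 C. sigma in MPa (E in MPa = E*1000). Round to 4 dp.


sigma = 164*1000 * 13.6e-6 * 1278 = 2850.4512 MPa


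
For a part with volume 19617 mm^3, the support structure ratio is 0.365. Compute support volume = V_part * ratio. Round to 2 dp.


V_support = 19617 * 0.365 = 7160.21 mm^3


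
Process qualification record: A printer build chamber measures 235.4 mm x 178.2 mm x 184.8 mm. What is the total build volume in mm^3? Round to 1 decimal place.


V = 235.4 * 178.2 * 184.8 = 7752042.1 mm^3


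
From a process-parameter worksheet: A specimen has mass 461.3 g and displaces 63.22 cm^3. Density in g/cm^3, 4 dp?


rho = 461.3 / 63.22 = 7.2967 g/cm^3


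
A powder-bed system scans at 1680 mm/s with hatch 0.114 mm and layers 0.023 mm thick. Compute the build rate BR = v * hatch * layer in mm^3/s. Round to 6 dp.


Rate = 1680 * 0.114 * 0.023 = 4.40496 mm^3/s


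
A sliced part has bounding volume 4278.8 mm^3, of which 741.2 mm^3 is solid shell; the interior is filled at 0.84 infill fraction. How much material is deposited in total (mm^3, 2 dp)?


V_infill = (4278.8 - 741.2) * 0.84 = 2971.58
V_total = 741.2 + 2971.58 = 3712.78 mm^3


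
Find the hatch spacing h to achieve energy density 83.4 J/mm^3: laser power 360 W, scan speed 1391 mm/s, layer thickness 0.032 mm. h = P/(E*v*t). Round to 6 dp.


h = 360 / (83.4*1391*0.032) = 0.096975 mm


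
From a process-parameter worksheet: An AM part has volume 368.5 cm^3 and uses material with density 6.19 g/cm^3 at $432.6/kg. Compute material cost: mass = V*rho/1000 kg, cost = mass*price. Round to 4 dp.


Mass = 368.5*6.19/1000 = 2.281015 kg
Cost = 2.281015 * 432.6 = 986.7671 $


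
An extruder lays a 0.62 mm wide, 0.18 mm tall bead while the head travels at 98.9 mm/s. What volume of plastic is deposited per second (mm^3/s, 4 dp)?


Rate = 0.62 * 0.18 * 98.9 = 11.0372 mm^3/s


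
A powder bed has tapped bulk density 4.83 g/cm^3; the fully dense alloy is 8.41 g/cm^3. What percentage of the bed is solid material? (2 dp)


Packing = (4.83/8.41)*100 = 57.43 %


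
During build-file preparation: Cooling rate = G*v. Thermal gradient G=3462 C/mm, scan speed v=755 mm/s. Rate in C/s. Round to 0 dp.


CR = 3462 * 755 = 2613810 C/s


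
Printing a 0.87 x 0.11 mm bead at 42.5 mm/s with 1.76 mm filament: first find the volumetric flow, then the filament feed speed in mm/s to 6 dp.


Q = 0.87 * 0.11 * 42.5 = 4.06725 mm^3/s
A_fil = pi*(1.76/2)^2 = 2.43284935 mm^2
v_feed = 4.06725 / 2.43284935 = 1.671805 mm/s
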